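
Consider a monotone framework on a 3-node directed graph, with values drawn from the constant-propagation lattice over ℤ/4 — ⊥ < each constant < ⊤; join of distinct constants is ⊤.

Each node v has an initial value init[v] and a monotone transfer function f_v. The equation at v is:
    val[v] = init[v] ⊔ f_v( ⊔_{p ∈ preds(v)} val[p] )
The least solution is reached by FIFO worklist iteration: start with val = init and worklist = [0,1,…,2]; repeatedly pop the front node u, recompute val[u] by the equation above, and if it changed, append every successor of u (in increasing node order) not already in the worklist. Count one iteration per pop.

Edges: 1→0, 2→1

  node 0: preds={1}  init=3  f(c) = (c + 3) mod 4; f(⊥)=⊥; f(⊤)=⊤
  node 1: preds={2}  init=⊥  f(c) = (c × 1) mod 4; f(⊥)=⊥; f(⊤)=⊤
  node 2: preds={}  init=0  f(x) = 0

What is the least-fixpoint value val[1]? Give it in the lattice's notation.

Iteration log — 4 steps:
  step 1. node 0  ⊔preds=⊥  new=3  stable
  step 2. node 1  ⊔preds=0  new=0  old=⊥  +wl: 0
  step 3. node 2  ⊔preds=⊥  new=0  stable
  step 4. node 0  ⊔preds=0  new=3  stable

Least fixpoint reached:
  node 0: 3
  node 1: 0
  node 2: 0

0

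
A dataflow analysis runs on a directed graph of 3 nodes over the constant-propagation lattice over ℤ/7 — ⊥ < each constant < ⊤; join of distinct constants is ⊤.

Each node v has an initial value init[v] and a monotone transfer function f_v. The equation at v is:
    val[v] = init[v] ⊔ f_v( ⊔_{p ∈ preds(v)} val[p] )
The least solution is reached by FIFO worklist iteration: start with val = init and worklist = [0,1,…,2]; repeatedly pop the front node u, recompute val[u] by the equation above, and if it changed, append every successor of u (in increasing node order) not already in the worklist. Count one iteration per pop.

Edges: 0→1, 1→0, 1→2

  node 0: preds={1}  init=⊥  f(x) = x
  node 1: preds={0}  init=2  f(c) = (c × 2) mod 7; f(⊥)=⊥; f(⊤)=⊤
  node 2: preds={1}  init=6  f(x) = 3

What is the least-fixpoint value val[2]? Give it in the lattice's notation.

Iteration log — 5 steps:
  step 1. node 0  ⊔preds=2  new=2  old=⊥  +wl: 
  step 2. node 1  ⊔preds=2  new=⊤  old=2  +wl: 0
  step 3. node 2  ⊔preds=⊤  new=⊤  old=6  +wl: 
  step 4. node 0  ⊔preds=⊤  new=⊤  old=2  +wl: 1
  step 5. node 1  ⊔preds=⊤  new=⊤  stable

Least fixpoint reached:
  node 0: ⊤
  node 1: ⊤
  node 2: ⊤

⊤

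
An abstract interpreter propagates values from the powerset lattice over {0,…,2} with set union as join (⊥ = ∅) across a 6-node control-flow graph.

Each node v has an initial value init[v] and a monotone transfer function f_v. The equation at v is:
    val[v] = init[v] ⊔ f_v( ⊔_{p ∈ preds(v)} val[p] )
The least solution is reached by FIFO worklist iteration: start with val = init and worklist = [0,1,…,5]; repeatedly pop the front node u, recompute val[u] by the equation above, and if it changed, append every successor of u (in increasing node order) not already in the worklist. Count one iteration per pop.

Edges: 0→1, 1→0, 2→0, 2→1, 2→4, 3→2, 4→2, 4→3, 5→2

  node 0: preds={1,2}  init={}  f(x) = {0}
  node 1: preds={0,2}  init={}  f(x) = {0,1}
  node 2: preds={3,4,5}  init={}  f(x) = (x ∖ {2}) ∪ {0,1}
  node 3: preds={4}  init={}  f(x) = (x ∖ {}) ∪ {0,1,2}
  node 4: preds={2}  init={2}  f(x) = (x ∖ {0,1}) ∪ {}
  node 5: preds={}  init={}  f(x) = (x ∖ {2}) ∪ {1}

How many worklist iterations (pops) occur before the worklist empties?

Worklist (9 pops):
  #1 pop 0: in={} → {0} (was {}); enqueue []
  #2 pop 1: in={0} → {0,1} (was {}); enqueue [0]
  #3 pop 2: in={2} → {0,1} (was {}); enqueue [1]
  #4 pop 3: in={2} → {0,1,2} (was {}); enqueue [2]
  #5 pop 4: in={0,1} → {2} (no change)
  #6 pop 5: in={} → {1} (was {}); enqueue []
  #7 pop 0: in={0,1} → {0} (no change)
  #8 pop 1: in={0,1} → {0,1} (no change)
  #9 pop 2: in={0,1,2} → {0,1} (no change)

Fixpoint:
  val[0] = {0}
  val[1] = {0,1}
  val[2] = {0,1}
  val[3] = {0,1,2}
  val[4] = {2}
  val[5] = {1}

9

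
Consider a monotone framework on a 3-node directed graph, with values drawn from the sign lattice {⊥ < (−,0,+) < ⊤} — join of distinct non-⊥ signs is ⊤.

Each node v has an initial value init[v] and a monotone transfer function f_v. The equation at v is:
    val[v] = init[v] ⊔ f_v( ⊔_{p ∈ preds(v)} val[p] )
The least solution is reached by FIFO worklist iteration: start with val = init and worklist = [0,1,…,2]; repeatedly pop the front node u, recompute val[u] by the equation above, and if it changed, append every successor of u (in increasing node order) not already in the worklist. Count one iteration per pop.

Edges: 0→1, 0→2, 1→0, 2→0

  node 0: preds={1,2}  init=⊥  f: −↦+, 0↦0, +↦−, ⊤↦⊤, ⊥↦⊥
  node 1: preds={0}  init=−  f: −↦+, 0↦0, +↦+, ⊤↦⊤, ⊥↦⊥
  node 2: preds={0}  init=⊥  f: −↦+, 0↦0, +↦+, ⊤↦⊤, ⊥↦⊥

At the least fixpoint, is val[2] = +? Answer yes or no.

no

Iteration log — 7 steps:
  step 1. node 0  ⊔preds=−  new=+  old=⊥  +wl: 
  step 2. node 1  ⊔preds=+  new=⊤  old=−  +wl: 0
  step 3. node 2  ⊔preds=+  new=+  old=⊥  +wl: 
  step 4. node 0  ⊔preds=⊤  new=⊤  old=+  +wl: 1,2
  step 5. node 1  ⊔preds=⊤  new=⊤  stable
  step 6. node 2  ⊔preds=⊤  new=⊤  old=+  +wl: 0
  step 7. node 0  ⊔preds=⊤  new=⊤  stable

Least fixpoint reached:
  node 0: ⊤
  node 1: ⊤
  node 2: ⊤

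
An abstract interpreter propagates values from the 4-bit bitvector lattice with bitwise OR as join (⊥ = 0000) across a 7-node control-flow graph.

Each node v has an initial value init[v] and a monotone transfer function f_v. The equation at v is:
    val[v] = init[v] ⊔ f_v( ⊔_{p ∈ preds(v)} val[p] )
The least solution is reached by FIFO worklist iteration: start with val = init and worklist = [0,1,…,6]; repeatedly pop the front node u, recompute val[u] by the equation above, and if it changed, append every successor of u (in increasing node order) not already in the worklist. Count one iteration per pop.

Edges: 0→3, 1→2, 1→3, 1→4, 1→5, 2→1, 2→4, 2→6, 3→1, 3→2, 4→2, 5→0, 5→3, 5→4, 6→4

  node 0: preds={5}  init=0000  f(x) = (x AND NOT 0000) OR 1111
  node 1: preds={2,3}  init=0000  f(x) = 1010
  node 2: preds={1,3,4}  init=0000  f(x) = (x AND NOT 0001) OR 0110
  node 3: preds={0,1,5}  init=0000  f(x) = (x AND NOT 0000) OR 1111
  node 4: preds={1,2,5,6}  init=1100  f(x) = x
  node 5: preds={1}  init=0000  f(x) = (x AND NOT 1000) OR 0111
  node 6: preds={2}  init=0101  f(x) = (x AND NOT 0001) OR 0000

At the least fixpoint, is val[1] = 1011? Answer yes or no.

no

Worklist (12 pops):
  #1 pop 0: in=0000 → 1111 (was 0000); enqueue []
  #2 pop 1: in=0000 → 1010 (was 0000); enqueue []
  #3 pop 2: in=1110 → 1110 (was 0000); enqueue [1]
  #4 pop 3: in=1111 → 1111 (was 0000); enqueue [2]
  #5 pop 4: in=1111 → 1111 (was 1100); enqueue []
  #6 pop 5: in=1010 → 0111 (was 0000); enqueue [0,3,4]
  #7 pop 6: in=1110 → 1111 (was 0101); enqueue []
  #8 pop 1: in=1111 → 1010 (no change)
  #9 pop 2: in=1111 → 1110 (no change)
  #10 pop 0: in=0111 → 1111 (no change)
  #11 pop 3: in=1111 → 1111 (no change)
  #12 pop 4: in=1111 → 1111 (no change)

Fixpoint:
  val[0] = 1111
  val[1] = 1010
  val[2] = 1110
  val[3] = 1111
  val[4] = 1111
  val[5] = 0111
  val[6] = 1111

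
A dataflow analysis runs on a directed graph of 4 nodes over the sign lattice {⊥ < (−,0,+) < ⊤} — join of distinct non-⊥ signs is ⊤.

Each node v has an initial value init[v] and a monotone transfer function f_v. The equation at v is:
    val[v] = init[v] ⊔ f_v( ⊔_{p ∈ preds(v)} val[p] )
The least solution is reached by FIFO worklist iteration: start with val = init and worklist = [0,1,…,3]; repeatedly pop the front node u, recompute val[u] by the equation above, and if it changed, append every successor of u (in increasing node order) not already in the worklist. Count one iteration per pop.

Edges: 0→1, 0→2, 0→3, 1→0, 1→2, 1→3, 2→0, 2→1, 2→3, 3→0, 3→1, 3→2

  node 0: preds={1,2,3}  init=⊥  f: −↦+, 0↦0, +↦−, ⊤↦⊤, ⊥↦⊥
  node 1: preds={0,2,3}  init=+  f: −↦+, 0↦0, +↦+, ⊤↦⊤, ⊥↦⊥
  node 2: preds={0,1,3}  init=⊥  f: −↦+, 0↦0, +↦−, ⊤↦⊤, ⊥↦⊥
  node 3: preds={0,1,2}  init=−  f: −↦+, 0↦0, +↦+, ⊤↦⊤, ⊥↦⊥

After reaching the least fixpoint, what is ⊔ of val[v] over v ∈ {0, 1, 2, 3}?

Trace (7 dequeues):
  [1] u=0 | in ⊤ | out ⊤ | prev ⊥ | push {}
  [2] u=1 | in ⊤ | out ⊤ | prev + | push {0}
  [3] u=2 | in ⊤ | out ⊤ | prev ⊥ | push {1}
  [4] u=3 | in ⊤ | out ⊤ | prev − | push {2}
  [5] u=0 | in ⊤ | out ⊤ | ==
  [6] u=1 | in ⊤ | out ⊤ | ==
  [7] u=2 | in ⊤ | out ⊤ | ==

Converged values:
  [0] ⊤
  [1] ⊤
  [2] ⊤
  [3] ⊤

⊤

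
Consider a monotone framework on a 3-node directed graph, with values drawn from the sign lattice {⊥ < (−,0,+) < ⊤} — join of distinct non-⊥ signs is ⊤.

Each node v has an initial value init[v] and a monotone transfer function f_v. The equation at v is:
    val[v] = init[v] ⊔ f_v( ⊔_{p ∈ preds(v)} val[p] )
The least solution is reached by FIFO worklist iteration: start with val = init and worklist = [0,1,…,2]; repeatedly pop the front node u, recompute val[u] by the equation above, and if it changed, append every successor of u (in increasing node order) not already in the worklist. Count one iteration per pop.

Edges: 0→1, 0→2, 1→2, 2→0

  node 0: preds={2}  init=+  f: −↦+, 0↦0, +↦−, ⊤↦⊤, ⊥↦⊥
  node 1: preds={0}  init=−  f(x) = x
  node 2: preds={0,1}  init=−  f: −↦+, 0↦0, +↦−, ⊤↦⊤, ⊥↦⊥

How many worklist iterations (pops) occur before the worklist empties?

Worklist (6 pops):
  #1 pop 0: in=− → + (no change)
  #2 pop 1: in=+ → ⊤ (was −); enqueue []
  #3 pop 2: in=⊤ → ⊤ (was −); enqueue [0]
  #4 pop 0: in=⊤ → ⊤ (was +); enqueue [1,2]
  #5 pop 1: in=⊤ → ⊤ (no change)
  #6 pop 2: in=⊤ → ⊤ (no change)

Fixpoint:
  val[0] = ⊤
  val[1] = ⊤
  val[2] = ⊤

6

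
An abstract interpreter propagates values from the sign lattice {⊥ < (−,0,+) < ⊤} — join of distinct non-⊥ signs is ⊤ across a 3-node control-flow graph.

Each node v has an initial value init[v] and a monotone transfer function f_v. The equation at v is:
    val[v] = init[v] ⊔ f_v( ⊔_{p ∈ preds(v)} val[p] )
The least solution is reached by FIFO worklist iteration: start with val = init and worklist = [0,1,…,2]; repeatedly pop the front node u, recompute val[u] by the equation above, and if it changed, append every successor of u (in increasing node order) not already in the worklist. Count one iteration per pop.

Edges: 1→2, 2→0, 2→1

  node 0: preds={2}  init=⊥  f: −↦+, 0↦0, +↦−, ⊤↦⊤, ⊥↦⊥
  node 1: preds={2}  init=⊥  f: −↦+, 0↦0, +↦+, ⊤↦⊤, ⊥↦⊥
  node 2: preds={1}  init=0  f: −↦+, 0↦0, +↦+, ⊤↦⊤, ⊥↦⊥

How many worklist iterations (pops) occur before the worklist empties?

Trace (3 dequeues):
  [1] u=0 | in 0 | out 0 | prev ⊥ | push {}
  [2] u=1 | in 0 | out 0 | prev ⊥ | push {}
  [3] u=2 | in 0 | out 0 | ==

Converged values:
  [0] 0
  [1] 0
  [2] 0

3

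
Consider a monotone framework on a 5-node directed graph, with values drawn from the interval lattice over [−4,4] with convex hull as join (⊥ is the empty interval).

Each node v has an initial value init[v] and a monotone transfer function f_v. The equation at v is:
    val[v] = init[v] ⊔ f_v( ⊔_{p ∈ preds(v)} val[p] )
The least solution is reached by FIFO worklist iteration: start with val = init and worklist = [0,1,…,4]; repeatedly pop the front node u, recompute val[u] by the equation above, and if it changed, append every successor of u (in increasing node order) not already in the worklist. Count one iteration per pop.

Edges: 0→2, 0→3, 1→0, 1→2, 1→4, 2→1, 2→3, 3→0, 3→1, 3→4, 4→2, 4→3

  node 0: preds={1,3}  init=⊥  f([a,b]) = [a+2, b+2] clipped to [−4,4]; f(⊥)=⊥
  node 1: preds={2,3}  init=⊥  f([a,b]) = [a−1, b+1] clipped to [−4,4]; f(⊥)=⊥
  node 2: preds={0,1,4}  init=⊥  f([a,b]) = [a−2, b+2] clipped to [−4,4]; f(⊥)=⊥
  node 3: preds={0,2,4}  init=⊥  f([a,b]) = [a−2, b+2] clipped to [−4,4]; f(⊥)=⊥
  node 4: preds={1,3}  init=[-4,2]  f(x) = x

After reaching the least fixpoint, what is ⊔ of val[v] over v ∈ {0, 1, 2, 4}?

Trace (10 dequeues):
  [1] u=0 | in ⊥ | out ⊥ | ==
  [2] u=1 | in ⊥ | out ⊥ | ==
  [3] u=2 | in [-4,2] | out [-4,4] | prev ⊥ | push {1}
  [4] u=3 | in [-4,4] | out [-4,4] | prev ⊥ | push {0}
  [5] u=4 | in [-4,4] | out [-4,4] | prev [-4,2] | push {2,3}
  [6] u=1 | in [-4,4] | out [-4,4] | prev ⊥ | push {4}
  [7] u=0 | in [-4,4] | out [-2,4] | prev ⊥ | push {}
  [8] u=2 | in [-4,4] | out [-4,4] | ==
  [9] u=3 | in [-4,4] | out [-4,4] | ==
  [10] u=4 | in [-4,4] | out [-4,4] | ==

Converged values:
  [0] [-2,4]
  [1] [-4,4]
  [2] [-4,4]
  [3] [-4,4]
  [4] [-4,4]

[-4,4]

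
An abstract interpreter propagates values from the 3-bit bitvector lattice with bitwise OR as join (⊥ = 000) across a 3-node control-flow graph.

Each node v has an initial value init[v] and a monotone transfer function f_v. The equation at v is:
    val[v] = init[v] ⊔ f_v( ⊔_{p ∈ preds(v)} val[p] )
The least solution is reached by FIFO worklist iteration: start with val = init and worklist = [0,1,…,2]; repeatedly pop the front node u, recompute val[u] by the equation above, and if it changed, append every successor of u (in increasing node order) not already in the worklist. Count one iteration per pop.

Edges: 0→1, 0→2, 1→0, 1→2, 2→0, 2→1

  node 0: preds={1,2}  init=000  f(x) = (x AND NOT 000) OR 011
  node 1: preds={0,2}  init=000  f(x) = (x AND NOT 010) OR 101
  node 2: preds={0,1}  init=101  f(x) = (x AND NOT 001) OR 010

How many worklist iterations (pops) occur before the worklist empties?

Worklist (5 pops):
  #1 pop 0: in=101 → 111 (was 000); enqueue []
  #2 pop 1: in=111 → 101 (was 000); enqueue [0]
  #3 pop 2: in=111 → 111 (was 101); enqueue [1]
  #4 pop 0: in=111 → 111 (no change)
  #5 pop 1: in=111 → 101 (no change)

Fixpoint:
  val[0] = 111
  val[1] = 101
  val[2] = 111

5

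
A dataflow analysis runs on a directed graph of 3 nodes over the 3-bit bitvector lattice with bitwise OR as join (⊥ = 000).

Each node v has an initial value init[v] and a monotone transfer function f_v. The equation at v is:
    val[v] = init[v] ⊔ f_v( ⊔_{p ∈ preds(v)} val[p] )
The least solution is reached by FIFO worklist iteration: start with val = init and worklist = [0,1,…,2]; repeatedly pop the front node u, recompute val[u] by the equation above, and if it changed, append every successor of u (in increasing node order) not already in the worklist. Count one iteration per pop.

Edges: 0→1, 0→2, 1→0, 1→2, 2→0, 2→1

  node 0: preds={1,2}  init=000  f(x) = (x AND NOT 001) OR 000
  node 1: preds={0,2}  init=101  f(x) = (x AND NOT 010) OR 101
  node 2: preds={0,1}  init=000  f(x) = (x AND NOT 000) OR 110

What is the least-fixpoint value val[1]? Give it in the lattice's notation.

101

Iteration log — 6 steps:
  step 1. node 0  ⊔preds=101  new=100  old=000  +wl: 
  step 2. node 1  ⊔preds=100  new=101  stable
  step 3. node 2  ⊔preds=101  new=111  old=000  +wl: 0,1
  step 4. node 0  ⊔preds=111  new=110  old=100  +wl: 2
  step 5. node 1  ⊔preds=111  new=101  stable
  step 6. node 2  ⊔preds=111  new=111  stable

Least fixpoint reached:
  node 0: 110
  node 1: 101
  node 2: 111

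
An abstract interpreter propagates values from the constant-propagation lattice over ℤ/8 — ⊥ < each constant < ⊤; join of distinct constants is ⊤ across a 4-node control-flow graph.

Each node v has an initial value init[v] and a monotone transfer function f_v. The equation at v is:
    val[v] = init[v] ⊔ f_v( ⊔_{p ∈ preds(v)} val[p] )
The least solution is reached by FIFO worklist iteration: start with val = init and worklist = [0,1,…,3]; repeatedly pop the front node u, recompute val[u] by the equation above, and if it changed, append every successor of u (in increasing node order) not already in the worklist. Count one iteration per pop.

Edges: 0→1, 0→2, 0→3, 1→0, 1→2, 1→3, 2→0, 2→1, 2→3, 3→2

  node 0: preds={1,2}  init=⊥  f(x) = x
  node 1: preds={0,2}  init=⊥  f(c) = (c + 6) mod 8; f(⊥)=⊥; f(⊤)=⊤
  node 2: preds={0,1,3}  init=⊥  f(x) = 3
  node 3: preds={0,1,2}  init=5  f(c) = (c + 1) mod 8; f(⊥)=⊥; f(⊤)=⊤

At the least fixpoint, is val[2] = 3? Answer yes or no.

yes

Trace (13 dequeues):
  [1] u=0 | in ⊥ | out ⊥ | ==
  [2] u=1 | in ⊥ | out ⊥ | ==
  [3] u=2 | in 5 | out 3 | prev ⊥ | push {0,1}
  [4] u=3 | in 3 | out ⊤ | prev 5 | push {2}
  [5] u=0 | in 3 | out 3 | prev ⊥ | push {3}
  [6] u=1 | in 3 | out 1 | prev ⊥ | push {0}
  [7] u=2 | in ⊤ | out 3 | ==
  [8] u=3 | in ⊤ | out ⊤ | ==
  [9] u=0 | in ⊤ | out ⊤ | prev 3 | push {1,2,3}
  [10] u=1 | in ⊤ | out ⊤ | prev 1 | push {0}
  [11] u=2 | in ⊤ | out 3 | ==
  [12] u=3 | in ⊤ | out ⊤ | ==
  [13] u=0 | in ⊤ | out ⊤ | ==

Converged values:
  [0] ⊤
  [1] ⊤
  [2] 3
  [3] ⊤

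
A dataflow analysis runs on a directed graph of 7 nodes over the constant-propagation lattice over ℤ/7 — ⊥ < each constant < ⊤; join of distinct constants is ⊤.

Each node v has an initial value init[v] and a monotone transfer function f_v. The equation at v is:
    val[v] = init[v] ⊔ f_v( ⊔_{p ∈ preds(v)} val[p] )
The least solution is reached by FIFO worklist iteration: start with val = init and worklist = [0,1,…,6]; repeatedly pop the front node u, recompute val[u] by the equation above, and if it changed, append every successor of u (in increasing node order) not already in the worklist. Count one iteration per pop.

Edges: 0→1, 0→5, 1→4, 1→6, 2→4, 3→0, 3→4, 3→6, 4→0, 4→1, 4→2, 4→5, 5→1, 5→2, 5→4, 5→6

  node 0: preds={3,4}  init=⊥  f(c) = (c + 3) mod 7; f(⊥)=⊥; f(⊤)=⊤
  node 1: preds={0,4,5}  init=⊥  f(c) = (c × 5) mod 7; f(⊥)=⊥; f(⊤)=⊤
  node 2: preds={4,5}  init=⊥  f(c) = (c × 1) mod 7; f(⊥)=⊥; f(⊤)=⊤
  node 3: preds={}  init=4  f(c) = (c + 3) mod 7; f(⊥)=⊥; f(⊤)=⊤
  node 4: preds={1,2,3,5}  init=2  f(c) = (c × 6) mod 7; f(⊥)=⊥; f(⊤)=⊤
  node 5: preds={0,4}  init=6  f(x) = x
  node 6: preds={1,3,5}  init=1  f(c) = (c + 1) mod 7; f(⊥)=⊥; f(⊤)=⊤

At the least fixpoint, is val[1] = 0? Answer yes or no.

no

Trace (11 dequeues):
  [1] u=0 | in ⊤ | out ⊤ | prev ⊥ | push {}
  [2] u=1 | in ⊤ | out ⊤ | prev ⊥ | push {}
  [3] u=2 | in ⊤ | out ⊤ | prev ⊥ | push {}
  [4] u=3 | in ⊥ | out 4 | ==
  [5] u=4 | in ⊤ | out ⊤ | prev 2 | push {0,1,2}
  [6] u=5 | in ⊤ | out ⊤ | prev 6 | push {4}
  [7] u=6 | in ⊤ | out ⊤ | prev 1 | push {}
  [8] u=0 | in ⊤ | out ⊤ | ==
  [9] u=1 | in ⊤ | out ⊤ | ==
  [10] u=2 | in ⊤ | out ⊤ | ==
  [11] u=4 | in ⊤ | out ⊤ | ==

Converged values:
  [0] ⊤
  [1] ⊤
  [2] ⊤
  [3] 4
  [4] ⊤
  [5] ⊤
  [6] ⊤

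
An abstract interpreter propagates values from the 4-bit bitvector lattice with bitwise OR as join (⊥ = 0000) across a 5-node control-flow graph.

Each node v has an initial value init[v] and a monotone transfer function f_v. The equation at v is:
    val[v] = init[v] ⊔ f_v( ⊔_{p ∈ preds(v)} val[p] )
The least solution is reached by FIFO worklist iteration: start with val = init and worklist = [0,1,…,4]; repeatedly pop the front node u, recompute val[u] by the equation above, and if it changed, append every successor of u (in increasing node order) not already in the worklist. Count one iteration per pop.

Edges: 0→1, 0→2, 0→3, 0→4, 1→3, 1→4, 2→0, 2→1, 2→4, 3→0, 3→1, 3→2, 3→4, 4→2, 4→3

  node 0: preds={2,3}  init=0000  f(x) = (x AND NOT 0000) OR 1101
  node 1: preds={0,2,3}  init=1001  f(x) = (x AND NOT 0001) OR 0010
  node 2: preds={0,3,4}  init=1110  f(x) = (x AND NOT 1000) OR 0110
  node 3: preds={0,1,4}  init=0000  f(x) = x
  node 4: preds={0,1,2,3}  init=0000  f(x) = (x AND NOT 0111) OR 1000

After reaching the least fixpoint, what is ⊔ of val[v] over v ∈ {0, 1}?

Worklist (9 pops):
  #1 pop 0: in=1110 → 1111 (was 0000); enqueue []
  #2 pop 1: in=1111 → 1111 (was 1001); enqueue []
  #3 pop 2: in=1111 → 1111 (was 1110); enqueue [0,1]
  #4 pop 3: in=1111 → 1111 (was 0000); enqueue [2]
  #5 pop 4: in=1111 → 1000 (was 0000); enqueue [3]
  #6 pop 0: in=1111 → 1111 (no change)
  #7 pop 1: in=1111 → 1111 (no change)
  #8 pop 2: in=1111 → 1111 (no change)
  #9 pop 3: in=1111 → 1111 (no change)

Fixpoint:
  val[0] = 1111
  val[1] = 1111
  val[2] = 1111
  val[3] = 1111
  val[4] = 1000

1111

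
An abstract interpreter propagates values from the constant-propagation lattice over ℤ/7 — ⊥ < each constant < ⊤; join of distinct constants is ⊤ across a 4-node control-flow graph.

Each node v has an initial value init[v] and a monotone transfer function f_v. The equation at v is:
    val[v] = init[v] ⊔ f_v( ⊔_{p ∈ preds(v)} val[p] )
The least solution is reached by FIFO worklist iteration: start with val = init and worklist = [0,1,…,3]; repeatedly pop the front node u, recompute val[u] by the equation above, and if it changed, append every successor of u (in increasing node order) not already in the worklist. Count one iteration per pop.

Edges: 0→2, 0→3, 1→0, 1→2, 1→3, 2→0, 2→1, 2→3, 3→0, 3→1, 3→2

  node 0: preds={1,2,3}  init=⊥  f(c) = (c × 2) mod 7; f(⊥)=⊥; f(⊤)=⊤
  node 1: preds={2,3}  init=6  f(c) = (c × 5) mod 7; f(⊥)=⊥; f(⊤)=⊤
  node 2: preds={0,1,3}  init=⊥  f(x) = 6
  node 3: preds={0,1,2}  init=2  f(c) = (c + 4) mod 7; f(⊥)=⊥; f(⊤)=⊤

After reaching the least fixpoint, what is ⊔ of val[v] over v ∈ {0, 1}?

Trace (7 dequeues):
  [1] u=0 | in ⊤ | out ⊤ | prev ⊥ | push {}
  [2] u=1 | in 2 | out ⊤ | prev 6 | push {0}
  [3] u=2 | in ⊤ | out 6 | prev ⊥ | push {1}
  [4] u=3 | in ⊤ | out ⊤ | prev 2 | push {2}
  [5] u=0 | in ⊤ | out ⊤ | ==
  [6] u=1 | in ⊤ | out ⊤ | ==
  [7] u=2 | in ⊤ | out 6 | ==

Converged values:
  [0] ⊤
  [1] ⊤
  [2] 6
  [3] ⊤

⊤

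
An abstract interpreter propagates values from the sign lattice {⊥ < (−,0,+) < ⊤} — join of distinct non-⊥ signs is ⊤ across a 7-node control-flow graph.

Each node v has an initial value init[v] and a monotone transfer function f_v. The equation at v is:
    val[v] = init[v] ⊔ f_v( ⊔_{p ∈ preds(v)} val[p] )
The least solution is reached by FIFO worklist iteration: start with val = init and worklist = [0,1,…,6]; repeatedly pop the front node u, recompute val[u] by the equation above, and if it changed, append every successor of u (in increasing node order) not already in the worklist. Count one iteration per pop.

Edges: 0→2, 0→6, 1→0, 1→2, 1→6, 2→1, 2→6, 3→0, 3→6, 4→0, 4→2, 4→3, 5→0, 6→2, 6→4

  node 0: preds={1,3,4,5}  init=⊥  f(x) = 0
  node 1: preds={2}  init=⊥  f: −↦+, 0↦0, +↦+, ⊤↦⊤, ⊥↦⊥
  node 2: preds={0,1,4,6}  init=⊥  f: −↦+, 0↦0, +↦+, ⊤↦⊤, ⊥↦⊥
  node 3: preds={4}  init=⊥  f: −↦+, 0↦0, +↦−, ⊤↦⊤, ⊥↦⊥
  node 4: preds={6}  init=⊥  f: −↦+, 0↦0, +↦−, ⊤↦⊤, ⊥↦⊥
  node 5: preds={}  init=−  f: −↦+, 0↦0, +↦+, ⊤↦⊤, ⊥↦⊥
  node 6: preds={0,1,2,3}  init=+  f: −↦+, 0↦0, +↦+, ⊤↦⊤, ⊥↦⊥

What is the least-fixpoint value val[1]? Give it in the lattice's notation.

Trace (18 dequeues):
  [1] u=0 | in − | out 0 | prev ⊥ | push {}
  [2] u=1 | in ⊥ | out ⊥ | ==
  [3] u=2 | in ⊤ | out ⊤ | prev ⊥ | push {1}
  [4] u=3 | in ⊥ | out ⊥ | ==
  [5] u=4 | in + | out − | prev ⊥ | push {0,2,3}
  [6] u=5 | in ⊥ | out − | ==
  [7] u=6 | in ⊤ | out ⊤ | prev + | push {4}
  [8] u=1 | in ⊤ | out ⊤ | prev ⊥ | push {6}
  [9] u=0 | in ⊤ | out 0 | ==
  [10] u=2 | in ⊤ | out ⊤ | ==
  [11] u=3 | in − | out + | prev ⊥ | push {0}
  [12] u=4 | in ⊤ | out ⊤ | prev − | push {2,3}
  [13] u=6 | in ⊤ | out ⊤ | ==
  [14] u=0 | in ⊤ | out 0 | ==
  [15] u=2 | in ⊤ | out ⊤ | ==
  [16] u=3 | in ⊤ | out ⊤ | prev + | push {0,6}
  [17] u=0 | in ⊤ | out 0 | ==
  [18] u=6 | in ⊤ | out ⊤ | ==

Converged values:
  [0] 0
  [1] ⊤
  [2] ⊤
  [3] ⊤
  [4] ⊤
  [5] −
  [6] ⊤

⊤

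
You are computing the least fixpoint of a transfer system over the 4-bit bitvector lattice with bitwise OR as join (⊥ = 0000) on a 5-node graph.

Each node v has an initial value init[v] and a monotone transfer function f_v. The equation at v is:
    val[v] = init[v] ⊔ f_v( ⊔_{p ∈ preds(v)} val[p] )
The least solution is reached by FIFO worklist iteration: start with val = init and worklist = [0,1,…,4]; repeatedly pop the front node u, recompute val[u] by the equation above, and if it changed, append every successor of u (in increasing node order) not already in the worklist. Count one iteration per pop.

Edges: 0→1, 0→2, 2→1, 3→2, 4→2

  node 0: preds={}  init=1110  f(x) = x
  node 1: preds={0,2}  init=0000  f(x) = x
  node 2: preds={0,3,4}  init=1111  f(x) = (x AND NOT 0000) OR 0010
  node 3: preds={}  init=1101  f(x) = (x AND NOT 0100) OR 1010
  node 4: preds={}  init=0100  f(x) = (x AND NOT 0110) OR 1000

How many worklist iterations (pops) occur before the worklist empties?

6

Iteration log — 6 steps:
  step 1. node 0  ⊔preds=0000  new=1110  stable
  step 2. node 1  ⊔preds=1111  new=1111  old=0000  +wl: 
  step 3. node 2  ⊔preds=1111  new=1111  stable
  step 4. node 3  ⊔preds=0000  new=1111  old=1101  +wl: 2
  step 5. node 4  ⊔preds=0000  new=1100  old=0100  +wl: 
  step 6. node 2  ⊔preds=1111  new=1111  stable

Least fixpoint reached:
  node 0: 1110
  node 1: 1111
  node 2: 1111
  node 3: 1111
  node 4: 1100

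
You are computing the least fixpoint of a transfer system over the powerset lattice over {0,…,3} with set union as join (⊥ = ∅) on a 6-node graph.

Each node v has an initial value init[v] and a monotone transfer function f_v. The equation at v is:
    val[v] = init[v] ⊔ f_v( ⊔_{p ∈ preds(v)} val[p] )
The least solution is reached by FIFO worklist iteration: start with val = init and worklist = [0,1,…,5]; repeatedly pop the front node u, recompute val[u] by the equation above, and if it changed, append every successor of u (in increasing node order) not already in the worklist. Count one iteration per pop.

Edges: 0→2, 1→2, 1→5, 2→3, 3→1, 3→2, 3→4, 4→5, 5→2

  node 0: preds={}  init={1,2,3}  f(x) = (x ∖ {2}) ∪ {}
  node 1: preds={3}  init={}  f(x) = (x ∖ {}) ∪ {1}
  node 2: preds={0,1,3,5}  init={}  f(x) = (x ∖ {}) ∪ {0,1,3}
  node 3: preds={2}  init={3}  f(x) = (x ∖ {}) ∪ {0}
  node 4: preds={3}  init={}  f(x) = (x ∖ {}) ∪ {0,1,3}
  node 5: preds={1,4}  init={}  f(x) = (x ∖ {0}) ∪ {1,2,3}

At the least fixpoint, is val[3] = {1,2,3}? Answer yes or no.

Iteration log — 9 steps:
  step 1. node 0  ⊔preds={}  new={1,2,3}  stable
  step 2. node 1  ⊔preds={3}  new={1,3}  old={}  +wl: 
  step 3. node 2  ⊔preds={1,2,3}  new={0,1,2,3}  old={}  +wl: 
  step 4. node 3  ⊔preds={0,1,2,3}  new={0,1,2,3}  old={3}  +wl: 1,2
  step 5. node 4  ⊔preds={0,1,2,3}  new={0,1,2,3}  old={}  +wl: 
  step 6. node 5  ⊔preds={0,1,2,3}  new={1,2,3}  old={}  +wl: 
  step 7. node 1  ⊔preds={0,1,2,3}  new={0,1,2,3}  old={1,3}  +wl: 5
  step 8. node 2  ⊔preds={0,1,2,3}  new={0,1,2,3}  stable
  step 9. node 5  ⊔preds={0,1,2,3}  new={1,2,3}  stable

Least fixpoint reached:
  node 0: {1,2,3}
  node 1: {0,1,2,3}
  node 2: {0,1,2,3}
  node 3: {0,1,2,3}
  node 4: {0,1,2,3}
  node 5: {1,2,3}

no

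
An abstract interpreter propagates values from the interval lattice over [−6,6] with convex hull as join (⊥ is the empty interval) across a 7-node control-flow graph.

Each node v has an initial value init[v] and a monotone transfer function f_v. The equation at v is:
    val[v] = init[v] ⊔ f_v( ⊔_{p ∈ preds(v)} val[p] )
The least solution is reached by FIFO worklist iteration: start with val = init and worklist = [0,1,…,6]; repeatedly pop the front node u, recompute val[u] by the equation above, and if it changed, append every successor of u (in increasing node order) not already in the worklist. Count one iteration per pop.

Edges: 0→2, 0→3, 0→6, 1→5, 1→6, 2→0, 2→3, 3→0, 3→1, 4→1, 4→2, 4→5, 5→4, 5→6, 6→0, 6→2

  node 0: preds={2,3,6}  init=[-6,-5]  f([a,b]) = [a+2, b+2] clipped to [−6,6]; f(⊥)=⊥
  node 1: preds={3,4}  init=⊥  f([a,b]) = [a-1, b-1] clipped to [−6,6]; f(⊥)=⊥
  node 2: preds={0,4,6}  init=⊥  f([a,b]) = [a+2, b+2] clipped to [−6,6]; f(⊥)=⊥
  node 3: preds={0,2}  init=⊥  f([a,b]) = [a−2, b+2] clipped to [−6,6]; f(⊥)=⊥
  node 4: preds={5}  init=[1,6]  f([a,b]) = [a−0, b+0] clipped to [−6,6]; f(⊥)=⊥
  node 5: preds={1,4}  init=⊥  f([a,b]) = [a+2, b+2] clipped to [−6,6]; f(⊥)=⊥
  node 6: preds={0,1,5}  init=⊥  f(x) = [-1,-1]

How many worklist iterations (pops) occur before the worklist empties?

Iteration log — 19 steps:
  step 1. node 0  ⊔preds=⊥  new=[-6,-5]  stable
  step 2. node 1  ⊔preds=[1,6]  new=[0,5]  old=⊥  +wl: 
  step 3. node 2  ⊔preds=[-6,6]  new=[-4,6]  old=⊥  +wl: 0
  step 4. node 3  ⊔preds=[-6,6]  new=[-6,6]  old=⊥  +wl: 1
  step 5. node 4  ⊔preds=⊥  new=[1,6]  stable
  step 6. node 5  ⊔preds=[0,6]  new=[2,6]  old=⊥  +wl: 4
  step 7. node 6  ⊔preds=[-6,6]  new=[-1,-1]  old=⊥  +wl: 2
  step 8. node 0  ⊔preds=[-6,6]  new=[-6,6]  old=[-6,-5]  +wl: 3,6
  step 9. node 1  ⊔preds=[-6,6]  new=[-6,5]  old=[0,5]  +wl: 5
  step 10. node 4  ⊔preds=[2,6]  new=[1,6]  stable
  step 11. node 2  ⊔preds=[-6,6]  new=[-4,6]  stable
  step 12. node 3  ⊔preds=[-6,6]  new=[-6,6]  stable
  step 13. node 6  ⊔preds=[-6,6]  new=[-1,-1]  stable
  step 14. node 5  ⊔preds=[-6,6]  new=[-4,6]  old=[2,6]  +wl: 4,6
  step 15. node 4  ⊔preds=[-4,6]  new=[-4,6]  old=[1,6]  +wl: 1,2,5
  step 16. node 6  ⊔preds=[-6,6]  new=[-1,-1]  stable
  step 17. node 1  ⊔preds=[-6,6]  new=[-6,5]  stable
  step 18. node 2  ⊔preds=[-6,6]  new=[-4,6]  stable
  step 19. node 5  ⊔preds=[-6,6]  new=[-4,6]  stable

Least fixpoint reached:
  node 0: [-6,6]
  node 1: [-6,5]
  node 2: [-4,6]
  node 3: [-6,6]
  node 4: [-4,6]
  node 5: [-4,6]
  node 6: [-1,-1]

19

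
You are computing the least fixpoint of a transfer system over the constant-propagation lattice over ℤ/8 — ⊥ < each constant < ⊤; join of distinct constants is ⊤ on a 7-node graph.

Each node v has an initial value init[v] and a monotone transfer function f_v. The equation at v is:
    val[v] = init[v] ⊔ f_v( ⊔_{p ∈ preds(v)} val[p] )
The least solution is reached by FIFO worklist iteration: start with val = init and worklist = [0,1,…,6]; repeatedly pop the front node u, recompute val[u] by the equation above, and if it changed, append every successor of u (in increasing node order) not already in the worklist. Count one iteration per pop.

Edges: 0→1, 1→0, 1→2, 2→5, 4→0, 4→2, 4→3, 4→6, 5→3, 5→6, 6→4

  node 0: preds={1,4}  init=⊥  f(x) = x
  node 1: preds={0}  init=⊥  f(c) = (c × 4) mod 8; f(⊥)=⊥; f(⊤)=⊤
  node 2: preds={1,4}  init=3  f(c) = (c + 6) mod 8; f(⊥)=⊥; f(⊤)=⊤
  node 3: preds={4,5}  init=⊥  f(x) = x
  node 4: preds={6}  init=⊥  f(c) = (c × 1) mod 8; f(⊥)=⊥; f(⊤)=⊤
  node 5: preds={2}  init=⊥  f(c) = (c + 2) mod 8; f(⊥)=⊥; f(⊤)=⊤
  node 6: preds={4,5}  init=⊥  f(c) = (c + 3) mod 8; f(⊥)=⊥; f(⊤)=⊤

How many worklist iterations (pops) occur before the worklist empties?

Worklist (23 pops):
  #1 pop 0: in=⊥ → ⊥ (no change)
  #2 pop 1: in=⊥ → ⊥ (no change)
  #3 pop 2: in=⊥ → 3 (no change)
  #4 pop 3: in=⊥ → ⊥ (no change)
  #5 pop 4: in=⊥ → ⊥ (no change)
  #6 pop 5: in=3 → 5 (was ⊥); enqueue [3]
  #7 pop 6: in=5 → 0 (was ⊥); enqueue [4]
  #8 pop 3: in=5 → 5 (was ⊥); enqueue []
  #9 pop 4: in=0 → 0 (was ⊥); enqueue [0,2,3,6]
  #10 pop 0: in=0 → 0 (was ⊥); enqueue [1]
  #11 pop 2: in=0 → ⊤ (was 3); enqueue [5]
  #12 pop 3: in=⊤ → ⊤ (was 5); enqueue []
  #13 pop 6: in=⊤ → ⊤ (was 0); enqueue [4]
  #14 pop 1: in=0 → 0 (was ⊥); enqueue [0,2]
  #15 pop 5: in=⊤ → ⊤ (was 5); enqueue [3,6]
  #16 pop 4: in=⊤ → ⊤ (was 0); enqueue []
  #17 pop 0: in=⊤ → ⊤ (was 0); enqueue [1]
  #18 pop 2: in=⊤ → ⊤ (no change)
  #19 pop 3: in=⊤ → ⊤ (no change)
  #20 pop 6: in=⊤ → ⊤ (no change)
  #21 pop 1: in=⊤ → ⊤ (was 0); enqueue [0,2]
  #22 pop 0: in=⊤ → ⊤ (no change)
  #23 pop 2: in=⊤ → ⊤ (no change)

Fixpoint:
  val[0] = ⊤
  val[1] = ⊤
  val[2] = ⊤
  val[3] = ⊤
  val[4] = ⊤
  val[5] = ⊤
  val[6] = ⊤

23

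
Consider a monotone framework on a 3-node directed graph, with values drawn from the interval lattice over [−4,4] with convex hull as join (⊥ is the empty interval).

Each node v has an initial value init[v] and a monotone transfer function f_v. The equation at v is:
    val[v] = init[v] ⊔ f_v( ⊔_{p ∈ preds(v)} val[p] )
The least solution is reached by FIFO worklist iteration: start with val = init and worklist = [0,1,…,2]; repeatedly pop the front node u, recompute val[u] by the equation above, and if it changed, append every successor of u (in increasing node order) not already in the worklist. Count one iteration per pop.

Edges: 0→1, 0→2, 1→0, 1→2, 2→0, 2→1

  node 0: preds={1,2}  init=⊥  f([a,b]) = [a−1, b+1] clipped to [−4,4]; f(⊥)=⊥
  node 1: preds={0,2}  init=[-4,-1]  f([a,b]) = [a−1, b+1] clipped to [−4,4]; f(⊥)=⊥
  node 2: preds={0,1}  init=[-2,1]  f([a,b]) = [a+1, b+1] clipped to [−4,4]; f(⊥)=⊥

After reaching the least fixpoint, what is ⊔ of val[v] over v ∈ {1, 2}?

Worklist (7 pops):
  #1 pop 0: in=[-4,1] → [-4,2] (was ⊥); enqueue []
  #2 pop 1: in=[-4,2] → [-4,3] (was [-4,-1]); enqueue [0]
  #3 pop 2: in=[-4,3] → [-3,4] (was [-2,1]); enqueue [1]
  #4 pop 0: in=[-4,4] → [-4,4] (was [-4,2]); enqueue [2]
  #5 pop 1: in=[-4,4] → [-4,4] (was [-4,3]); enqueue [0]
  #6 pop 2: in=[-4,4] → [-3,4] (no change)
  #7 pop 0: in=[-4,4] → [-4,4] (no change)

Fixpoint:
  val[0] = [-4,4]
  val[1] = [-4,4]
  val[2] = [-3,4]

[-4,4]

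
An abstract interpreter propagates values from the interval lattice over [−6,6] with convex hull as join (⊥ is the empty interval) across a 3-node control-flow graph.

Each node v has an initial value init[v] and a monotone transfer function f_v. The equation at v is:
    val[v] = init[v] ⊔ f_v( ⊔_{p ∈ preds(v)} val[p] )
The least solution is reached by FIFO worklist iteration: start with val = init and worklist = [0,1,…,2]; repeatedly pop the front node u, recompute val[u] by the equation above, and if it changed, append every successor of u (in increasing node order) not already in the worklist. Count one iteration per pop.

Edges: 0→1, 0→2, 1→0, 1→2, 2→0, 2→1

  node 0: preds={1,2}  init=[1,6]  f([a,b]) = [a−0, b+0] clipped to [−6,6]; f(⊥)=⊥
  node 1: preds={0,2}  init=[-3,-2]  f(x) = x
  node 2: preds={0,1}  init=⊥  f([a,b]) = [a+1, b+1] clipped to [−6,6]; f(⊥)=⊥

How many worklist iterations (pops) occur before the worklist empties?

Trace (5 dequeues):
  [1] u=0 | in [-3,-2] | out [-3,6] | prev [1,6] | push {}
  [2] u=1 | in [-3,6] | out [-3,6] | prev [-3,-2] | push {0}
  [3] u=2 | in [-3,6] | out [-2,6] | prev ⊥ | push {1}
  [4] u=0 | in [-3,6] | out [-3,6] | ==
  [5] u=1 | in [-3,6] | out [-3,6] | ==

Converged values:
  [0] [-3,6]
  [1] [-3,6]
  [2] [-2,6]

5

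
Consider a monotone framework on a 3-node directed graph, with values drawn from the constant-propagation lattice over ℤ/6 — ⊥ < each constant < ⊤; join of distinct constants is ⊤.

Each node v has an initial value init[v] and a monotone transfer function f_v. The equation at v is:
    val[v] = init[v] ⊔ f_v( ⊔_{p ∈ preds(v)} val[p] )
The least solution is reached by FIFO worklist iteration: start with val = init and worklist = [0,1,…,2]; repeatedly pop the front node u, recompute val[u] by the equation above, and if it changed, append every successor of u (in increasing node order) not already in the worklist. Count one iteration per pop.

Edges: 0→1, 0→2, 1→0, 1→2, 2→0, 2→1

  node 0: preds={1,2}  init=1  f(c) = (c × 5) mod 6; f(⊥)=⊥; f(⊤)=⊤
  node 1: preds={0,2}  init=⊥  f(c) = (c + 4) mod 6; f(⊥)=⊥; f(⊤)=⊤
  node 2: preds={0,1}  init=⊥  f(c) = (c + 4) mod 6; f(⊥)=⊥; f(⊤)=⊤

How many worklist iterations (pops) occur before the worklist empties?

Worklist (7 pops):
  #1 pop 0: in=⊥ → 1 (no change)
  #2 pop 1: in=1 → 5 (was ⊥); enqueue [0]
  #3 pop 2: in=⊤ → ⊤ (was ⊥); enqueue [1]
  #4 pop 0: in=⊤ → ⊤ (was 1); enqueue [2]
  #5 pop 1: in=⊤ → ⊤ (was 5); enqueue [0]
  #6 pop 2: in=⊤ → ⊤ (no change)
  #7 pop 0: in=⊤ → ⊤ (no change)

Fixpoint:
  val[0] = ⊤
  val[1] = ⊤
  val[2] = ⊤

7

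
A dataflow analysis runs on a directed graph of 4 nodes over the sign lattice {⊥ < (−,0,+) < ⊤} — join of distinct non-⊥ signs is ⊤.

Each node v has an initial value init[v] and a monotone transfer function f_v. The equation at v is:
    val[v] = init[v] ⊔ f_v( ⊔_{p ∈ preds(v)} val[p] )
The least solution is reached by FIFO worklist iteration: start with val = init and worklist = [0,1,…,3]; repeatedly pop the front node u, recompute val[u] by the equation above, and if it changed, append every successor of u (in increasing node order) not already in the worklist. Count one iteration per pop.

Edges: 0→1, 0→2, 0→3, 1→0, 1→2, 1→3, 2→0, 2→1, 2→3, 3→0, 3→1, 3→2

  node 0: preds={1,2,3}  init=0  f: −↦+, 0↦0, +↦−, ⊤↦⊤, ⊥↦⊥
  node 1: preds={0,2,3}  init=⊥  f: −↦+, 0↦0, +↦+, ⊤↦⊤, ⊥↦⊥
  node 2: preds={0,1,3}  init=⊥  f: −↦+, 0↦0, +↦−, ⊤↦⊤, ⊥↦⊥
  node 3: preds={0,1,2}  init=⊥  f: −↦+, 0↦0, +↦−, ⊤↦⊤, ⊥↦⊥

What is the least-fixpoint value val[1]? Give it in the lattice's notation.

Worklist (7 pops):
  #1 pop 0: in=⊥ → 0 (no change)
  #2 pop 1: in=0 → 0 (was ⊥); enqueue [0]
  #3 pop 2: in=0 → 0 (was ⊥); enqueue [1]
  #4 pop 3: in=0 → 0 (was ⊥); enqueue [2]
  #5 pop 0: in=0 → 0 (no change)
  #6 pop 1: in=0 → 0 (no change)
  #7 pop 2: in=0 → 0 (no change)

Fixpoint:
  val[0] = 0
  val[1] = 0
  val[2] = 0
  val[3] = 0

0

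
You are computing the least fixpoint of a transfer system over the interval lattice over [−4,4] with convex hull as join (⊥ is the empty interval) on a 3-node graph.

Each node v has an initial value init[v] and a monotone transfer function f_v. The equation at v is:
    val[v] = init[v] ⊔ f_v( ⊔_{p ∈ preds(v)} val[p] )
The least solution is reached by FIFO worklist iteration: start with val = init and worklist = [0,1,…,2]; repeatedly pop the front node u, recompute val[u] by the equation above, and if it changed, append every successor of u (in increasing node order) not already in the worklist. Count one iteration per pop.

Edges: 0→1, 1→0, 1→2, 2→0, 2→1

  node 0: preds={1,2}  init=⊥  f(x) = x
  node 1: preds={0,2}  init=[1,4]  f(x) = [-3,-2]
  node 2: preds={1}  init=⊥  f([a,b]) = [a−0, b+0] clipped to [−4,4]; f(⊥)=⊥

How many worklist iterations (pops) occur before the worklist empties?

5

Worklist (5 pops):
  #1 pop 0: in=[1,4] → [1,4] (was ⊥); enqueue []
  #2 pop 1: in=[1,4] → [-3,4] (was [1,4]); enqueue [0]
  #3 pop 2: in=[-3,4] → [-3,4] (was ⊥); enqueue [1]
  #4 pop 0: in=[-3,4] → [-3,4] (was [1,4]); enqueue []
  #5 pop 1: in=[-3,4] → [-3,4] (no change)

Fixpoint:
  val[0] = [-3,4]
  val[1] = [-3,4]
  val[2] = [-3,4]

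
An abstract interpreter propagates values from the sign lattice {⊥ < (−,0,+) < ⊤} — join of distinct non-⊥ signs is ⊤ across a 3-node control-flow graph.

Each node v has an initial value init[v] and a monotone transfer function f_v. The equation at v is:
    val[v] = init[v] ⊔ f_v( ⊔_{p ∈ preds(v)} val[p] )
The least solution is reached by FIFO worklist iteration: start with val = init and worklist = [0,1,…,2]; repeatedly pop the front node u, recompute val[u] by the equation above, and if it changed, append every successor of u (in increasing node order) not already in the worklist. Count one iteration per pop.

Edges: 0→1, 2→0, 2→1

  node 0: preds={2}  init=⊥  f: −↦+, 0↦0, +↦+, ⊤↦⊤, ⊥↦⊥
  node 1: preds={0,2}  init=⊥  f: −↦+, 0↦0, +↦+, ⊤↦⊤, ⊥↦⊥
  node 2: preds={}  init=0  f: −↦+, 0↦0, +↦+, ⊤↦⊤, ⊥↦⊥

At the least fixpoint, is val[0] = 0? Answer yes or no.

yes

Iteration log — 3 steps:
  step 1. node 0  ⊔preds=0  new=0  old=⊥  +wl: 
  step 2. node 1  ⊔preds=0  new=0  old=⊥  +wl: 
  step 3. node 2  ⊔preds=⊥  new=0  stable

Least fixpoint reached:
  node 0: 0
  node 1: 0
  node 2: 0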